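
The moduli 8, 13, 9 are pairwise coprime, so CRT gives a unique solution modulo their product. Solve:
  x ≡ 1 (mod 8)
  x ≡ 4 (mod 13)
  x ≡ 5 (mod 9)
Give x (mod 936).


Moduli 8, 13, 9 are pairwise coprime; by CRT there is a unique solution modulo M = 8 · 13 · 9 = 936.
Solve pairwise, accumulating the modulus:
  Start with x ≡ 1 (mod 8).
  Combine with x ≡ 4 (mod 13): since gcd(8, 13) = 1, we get a unique residue mod 104.
    Write x = 1 + 8·t and substitute into x ≡ 4 (mod 13): 8·t ≡ 4 − 1 = 3 (mod 13).
    The inverse of 8 mod 13 is 5 (since 8·5 = 40 = 3·13 + 1), so t ≡ 5·3 = 15 ≡ 2 (mod 13).
    Then x = 1 + 8·2 = 17, valid modulo lcm(8, 13) = 104: x ≡ 17 (mod 104).
  Combine with x ≡ 5 (mod 9): since gcd(104, 9) = 1, we get a unique residue mod 936.
    Write x = 17 + 104·t and substitute into x ≡ 5 (mod 9): 104·t ≡ 5 − 17 = -12 (mod 9).
    Reduce coefficients mod 9: 5·t ≡ 6 (mod 9).
    The inverse of 5 mod 9 is 2 (since 5·2 = 10 = 1·9 + 1), so t ≡ 2·6 = 12 ≡ 3 (mod 9).
    Then x = 17 + 104·3 = 329, valid modulo lcm(104, 9) = 936: x ≡ 329 (mod 936).
Verify: 329 mod 8 = 1 ✓, 329 mod 13 = 4 ✓, 329 mod 9 = 5 ✓.

x ≡ 329 (mod 936).


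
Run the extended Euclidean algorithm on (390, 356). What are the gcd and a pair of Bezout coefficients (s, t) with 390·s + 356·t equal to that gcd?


Euclidean algorithm on (390, 356) — divide until remainder is 0:
  390 = 1 · 356 + 34
  356 = 10 · 34 + 16
  34 = 2 · 16 + 2
  16 = 8 · 2 + 0
gcd(390, 356) = 2.
Track Bezout coefficients alongside the remainders: start with r₀ = 390 = a·1 + b·0 (s = 1, t = 0) and r₁ = 356 = a·0 + b·1 (s = 0, t = 1); each new remainder r_{k+1} = r_{k-1} − q_k·r_k inherits s_{k+1} = s_{k-1} − q_k·s_k, t_{k+1} = t_{k-1} − q_k·t_k, so r_k = a·s_k + b·t_k at every step:
  q = 1: r = 34, s = 1 − 1·0 = 1, t = 0 − 1·1 = -1  (check: 390·1 + 356·(-1) = 34)
  q = 10: r = 16, s = 0 − 10·1 = -10, t = 1 − 10·(-1) = 11  (check: 390·(-10) + 356·11 = 16)
  q = 2: r = 2, s = 1 − 2·(-10) = 21, t = -1 − 2·11 = -23  (check: 390·21 + 356·(-23) = 2)
The row with r = 2 (the gcd) gives the Bezout coefficients s = 21, t = -23.
Result: 390 · (21) + 356 · (-23) = 2.

gcd(390, 356) = 2; s = 21, t = -23 (check: 390·21 + 356·(-23) = 2).


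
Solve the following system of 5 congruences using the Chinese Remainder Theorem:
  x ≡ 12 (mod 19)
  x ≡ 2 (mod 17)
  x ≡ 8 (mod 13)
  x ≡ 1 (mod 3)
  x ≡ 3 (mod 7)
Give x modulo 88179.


Product of moduli M = 19 · 17 · 13 · 3 · 7 = 88179.
Merge one congruence at a time:
  Start: x ≡ 12 (mod 19).
  Combine with x ≡ 2 (mod 17); new modulus lcm = 323.
    Write x = 12 + 19·t and substitute into x ≡ 2 (mod 17): 19·t ≡ 2 − 12 = -10 (mod 17).
    Reduce coefficients mod 17: 2·t ≡ 7 (mod 17).
    The inverse of 2 mod 17 is 9 (since 2·9 = 18 = 1·17 + 1), so t ≡ 9·7 = 63 ≡ 12 (mod 17).
    Then x = 12 + 19·12 = 240, valid modulo lcm(19, 17) = 323: x ≡ 240 (mod 323).
  Combine with x ≡ 8 (mod 13); new modulus lcm = 4199.
    Write x = 240 + 323·t and substitute into x ≡ 8 (mod 13): 323·t ≡ 8 − 240 = -232 (mod 13).
    Reduce coefficients mod 13: 11·t ≡ 2 (mod 13).
    The inverse of 11 mod 13 is 6 (since 11·6 = 66 = 5·13 + 1), so t ≡ 6·2 = 12 ≡ 12 (mod 13).
    Then x = 240 + 323·12 = 4116, valid modulo lcm(323, 13) = 4199: x ≡ 4116 (mod 4199).
  Combine with x ≡ 1 (mod 3); new modulus lcm = 12597.
    Write x = 4116 + 4199·t and substitute into x ≡ 1 (mod 3): 4199·t ≡ 1 − 4116 = -4115 (mod 3).
    Reduce coefficients mod 3: 2·t ≡ 1 (mod 3).
    The inverse of 2 mod 3 is 2 (since 2·2 = 4 = 1·3 + 1), so t ≡ 2·1 = 2 ≡ 2 (mod 3).
    Then x = 4116 + 4199·2 = 12514, valid modulo lcm(4199, 3) = 12597: x ≡ 12514 (mod 12597).
  Combine with x ≡ 3 (mod 7); new modulus lcm = 88179.
    Write x = 12514 + 12597·t and substitute into x ≡ 3 (mod 7): 12597·t ≡ 3 − 12514 = -12511 (mod 7).
    Reduce coefficients mod 7: 4·t ≡ 5 (mod 7).
    The inverse of 4 mod 7 is 2 (since 4·2 = 8 = 1·7 + 1), so t ≡ 2·5 = 10 ≡ 3 (mod 7).
    Then x = 12514 + 12597·3 = 50305, valid modulo lcm(12597, 7) = 88179: x ≡ 50305 (mod 88179).
Verify against each original: 50305 mod 19 = 12, 50305 mod 17 = 2, 50305 mod 13 = 8, 50305 mod 3 = 1, 50305 mod 7 = 3.

x ≡ 50305 (mod 88179).


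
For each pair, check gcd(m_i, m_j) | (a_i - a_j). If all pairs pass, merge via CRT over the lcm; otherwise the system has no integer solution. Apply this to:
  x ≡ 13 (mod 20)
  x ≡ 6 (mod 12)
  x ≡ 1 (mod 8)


Moduli 20, 12, 8 are not pairwise coprime, so CRT works modulo lcm(m_i) when all pairwise compatibility conditions hold.
Pairwise compatibility: gcd(m_i, m_j) must divide a_i - a_j for every pair.
Merge one congruence at a time:
  Start: x ≡ 13 (mod 20).
  Combine with x ≡ 6 (mod 12): gcd(20, 12) = 4, and 6 - 13 = -7 is NOT divisible by 4.
    ⇒ system is inconsistent (no integer solution).

No solution (the system is inconsistent).


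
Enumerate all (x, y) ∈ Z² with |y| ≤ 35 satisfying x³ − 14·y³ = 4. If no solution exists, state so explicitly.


The equation is x³ - 14y³ = 4. For fixed y, x³ = 14·y³ + 4, so a solution requires the RHS to be a perfect cube.
Strategy: iterate y from -35 to 35, compute RHS = 14·y³ + 4, and check whether it is a (positive or negative) perfect cube.
Check small values of y:
  y = 0: RHS = 4 is not a perfect cube.
  y = 1: RHS = 18 is not a perfect cube.
  y = -1: RHS = -10 is not a perfect cube.
  y = 2: RHS = 116 is not a perfect cube.
  y = -2: RHS = -108 is not a perfect cube.
  y = 3: RHS = 382 is not a perfect cube.
  y = -3: RHS = -374 is not a perfect cube.
Continuing the search up to |y| = 35 finds no solutions either.
No (x, y) in the scanned range satisfies the equation.

No integer solutions with |y| ≤ 35.


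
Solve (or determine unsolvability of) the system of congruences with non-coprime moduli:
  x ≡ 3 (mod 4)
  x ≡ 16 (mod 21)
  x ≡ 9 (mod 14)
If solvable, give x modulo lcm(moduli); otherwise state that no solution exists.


Moduli 4, 21, 14 are not pairwise coprime, so CRT works modulo lcm(m_i) when all pairwise compatibility conditions hold.
Pairwise compatibility: gcd(m_i, m_j) must divide a_i - a_j for every pair.
Merge one congruence at a time:
  Start: x ≡ 3 (mod 4).
  Combine with x ≡ 16 (mod 21): gcd(4, 21) = 1; 16 - 3 = 13, which IS divisible by 1, so compatible.
    Write x = 3 + 4·t and substitute into x ≡ 16 (mod 21): 4·t ≡ 16 − 3 = 13 (mod 21).
    The inverse of 4 mod 21 is 16 (since 4·16 = 64 = 3·21 + 1), so t ≡ 16·13 = 208 ≡ 19 (mod 21).
    Then x = 3 + 4·19 = 79, valid modulo lcm(4, 21) = 84: x ≡ 79 (mod 84).
  Combine with x ≡ 9 (mod 14): gcd(84, 14) = 14; 9 - 79 = -70, which IS divisible by 14, so compatible.
    Write x = 79 + 84·t and substitute into x ≡ 9 (mod 14): 84·t ≡ 9 − 79 = -70 (mod 14).
    Divide the congruence (and modulus) by g = 14: 6·t ≡ -5 (mod 1).
    Modulo 1 every t works; take t = 0.
    Then x = 79 + 84·0 = 79, valid modulo lcm(84, 14) = 84: x ≡ 79 (mod 84).
Verify: 79 mod 4 = 3, 79 mod 21 = 16, 79 mod 14 = 9.

x ≡ 79 (mod 84).


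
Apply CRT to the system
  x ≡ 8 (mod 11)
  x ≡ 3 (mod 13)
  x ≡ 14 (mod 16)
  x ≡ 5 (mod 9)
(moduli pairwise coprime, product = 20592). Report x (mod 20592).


Product of moduli M = 11 · 13 · 16 · 9 = 20592.
Merge one congruence at a time:
  Start: x ≡ 8 (mod 11).
  Combine with x ≡ 3 (mod 13); new modulus lcm = 143.
    Write x = 8 + 11·t and substitute into x ≡ 3 (mod 13): 11·t ≡ 3 − 8 = -5 (mod 13).
    Reduce coefficients mod 13: 11·t ≡ 8 (mod 13).
    The inverse of 11 mod 13 is 6 (since 11·6 = 66 = 5·13 + 1), so t ≡ 6·8 = 48 ≡ 9 (mod 13).
    Then x = 8 + 11·9 = 107, valid modulo lcm(11, 13) = 143: x ≡ 107 (mod 143).
  Combine with x ≡ 14 (mod 16); new modulus lcm = 2288.
    Write x = 107 + 143·t and substitute into x ≡ 14 (mod 16): 143·t ≡ 14 − 107 = -93 (mod 16).
    Reduce coefficients mod 16: 15·t ≡ 3 (mod 16).
    The inverse of 15 mod 16 is 15 (since 15·15 = 225 = 14·16 + 1), so t ≡ 15·3 = 45 ≡ 13 (mod 16).
    Then x = 107 + 143·13 = 1966, valid modulo lcm(143, 16) = 2288: x ≡ 1966 (mod 2288).
  Combine with x ≡ 5 (mod 9); new modulus lcm = 20592.
    Write x = 1966 + 2288·t and substitute into x ≡ 5 (mod 9): 2288·t ≡ 5 − 1966 = -1961 (mod 9).
    Reduce coefficients mod 9: 2·t ≡ 1 (mod 9).
    The inverse of 2 mod 9 is 5 (since 2·5 = 10 = 1·9 + 1), so t ≡ 5·1 = 5 ≡ 5 (mod 9).
    Then x = 1966 + 2288·5 = 13406, valid modulo lcm(2288, 9) = 20592: x ≡ 13406 (mod 20592).
Verify against each original: 13406 mod 11 = 8, 13406 mod 13 = 3, 13406 mod 16 = 14, 13406 mod 9 = 5.

x ≡ 13406 (mod 20592).


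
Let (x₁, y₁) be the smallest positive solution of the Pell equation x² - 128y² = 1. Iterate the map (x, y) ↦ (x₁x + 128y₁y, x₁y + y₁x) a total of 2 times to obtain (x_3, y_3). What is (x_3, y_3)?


Step 1: Find the fundamental solution (x₁, y₁) of x² - 128y² = 1.
  Expand √128 as a continued fraction. a₀ = ⌊√128⌋ = 11; iterate m_{k+1} = d_k·a_k − m_k, d_{k+1} = (128 − m_{k+1}²)/d_k, a_{k+1} = ⌊(a₀ + m_{k+1})/d_{k+1}⌋ (starting m₀ = 0, d₀ = 1), with convergents p_k = a_k·p_{k-1} + p_{k-2}, q_k = a_k·q_{k-1} + q_{k-2} (p₋₁ = 1, q₋₁ = 0):
  k = 0: a₀ = 11; p₀/q₀ = 11/1; p₀² − 128·q₀² = 121 − 128 = -7.
  k = 1: m = 11, d = 7, a = ⌊(11 + 11)/7⌋ = 3; p/q = (3·11 + 1)/(3·1 + 0) = 34/3; p² − 128·q² = 1156 − 1152 = 4.
  k = 2: m = 10, d = 4, a = ⌊(11 + 10)/4⌋ = 5; p/q = (5·34 + 11)/(5·3 + 1) = 181/16; p² − 128·q² = 32761 − 32768 = -7.
  k = 3: m = 10, d = 7, a = ⌊(11 + 10)/7⌋ = 3; p/q = (3·181 + 34)/(3·16 + 3) = 577/51; p² − 128·q² = 332929 − 332928 = 1.
  The first convergent with p² − 128·q² = 1 gives the fundamental solution (x₁, y₁) = (577, 51).
Step 2: Apply the recurrence (x_{n+1}, y_{n+1}) = (x₁x_n + 128y₁y_n, x₁y_n + y₁x_n) repeatedly.
  From (x_1, y_1) = (577, 51): x_2 = 577·577 + 128·51·51 = 665857; y_2 = 577·51 + 51·577 = 58854.
  From (x_2, y_2) = (665857, 58854): x_3 = 577·665857 + 128·51·58854 = 768398401; y_3 = 577·58854 + 51·665857 = 67917465.
Step 3: Verify x_3² - 128·y_3² = 590436102659356801 - 590436102659356800 = 1 (should be 1). ✓

(x_1, y_1) = (577, 51); (x_3, y_3) = (768398401, 67917465).


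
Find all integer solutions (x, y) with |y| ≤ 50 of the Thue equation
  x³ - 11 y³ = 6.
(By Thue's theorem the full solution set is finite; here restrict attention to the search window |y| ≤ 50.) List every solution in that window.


The equation is x³ - 11y³ = 6. For fixed y, x³ = 11·y³ + 6, so a solution requires the RHS to be a perfect cube.
Strategy: iterate y from -50 to 50, compute RHS = 11·y³ + 6, and check whether it is a (positive or negative) perfect cube.
Check small values of y:
  y = 0: RHS = 6 is not a perfect cube.
  y = 1: RHS = 17 is not a perfect cube.
  y = -1: RHS = -5 is not a perfect cube.
  y = 2: RHS = 94 is not a perfect cube.
  y = -2: RHS = -82 is not a perfect cube.
  y = 3: RHS = 303 is not a perfect cube.
  y = -3: RHS = -291 is not a perfect cube.
Continuing the search up to |y| = 50 finds no solutions either.
No (x, y) in the scanned range satisfies the equation.

No integer solutions with |y| ≤ 50.


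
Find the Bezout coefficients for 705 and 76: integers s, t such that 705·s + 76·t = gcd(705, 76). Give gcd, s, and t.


Euclidean algorithm on (705, 76) — divide until remainder is 0:
  705 = 9 · 76 + 21
  76 = 3 · 21 + 13
  21 = 1 · 13 + 8
  13 = 1 · 8 + 5
  8 = 1 · 5 + 3
  5 = 1 · 3 + 2
  3 = 1 · 2 + 1
  2 = 2 · 1 + 0
gcd(705, 76) = 1.
Track Bezout coefficients alongside the remainders: start with r₀ = 705 = a·1 + b·0 (s = 1, t = 0) and r₁ = 76 = a·0 + b·1 (s = 0, t = 1); each new remainder r_{k+1} = r_{k-1} − q_k·r_k inherits s_{k+1} = s_{k-1} − q_k·s_k, t_{k+1} = t_{k-1} − q_k·t_k, so r_k = a·s_k + b·t_k at every step:
  q = 9: r = 21, s = 1 − 9·0 = 1, t = 0 − 9·1 = -9  (check: 705·1 + 76·(-9) = 21)
  q = 3: r = 13, s = 0 − 3·1 = -3, t = 1 − 3·(-9) = 28  (check: 705·(-3) + 76·28 = 13)
  q = 1: r = 8, s = 1 − 1·(-3) = 4, t = -9 − 1·28 = -37  (check: 705·4 + 76·(-37) = 8)
  q = 1: r = 5, s = -3 − 1·4 = -7, t = 28 − 1·(-37) = 65  (check: 705·(-7) + 76·65 = 5)
  q = 1: r = 3, s = 4 − 1·(-7) = 11, t = -37 − 1·65 = -102  (check: 705·11 + 76·(-102) = 3)
  q = 1: r = 2, s = -7 − 1·11 = -18, t = 65 − 1·(-102) = 167  (check: 705·(-18) + 76·167 = 2)
  q = 1: r = 1, s = 11 − 1·(-18) = 29, t = -102 − 1·167 = -269  (check: 705·29 + 76·(-269) = 1)
The row with r = 1 (the gcd) gives the Bezout coefficients s = 29, t = -269.
Result: 705 · (29) + 76 · (-269) = 1.

gcd(705, 76) = 1; s = 29, t = -269 (check: 705·29 + 76·(-269) = 1).


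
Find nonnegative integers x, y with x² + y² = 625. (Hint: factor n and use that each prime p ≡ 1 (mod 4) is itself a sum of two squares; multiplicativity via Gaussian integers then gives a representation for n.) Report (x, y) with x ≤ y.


Step 1: Factor n = 625 = 5^4.
Step 2: Check the mod-4 condition on each prime factor: 5 ≡ 1 (mod 4), exponent 4.
All primes ≡ 3 (mod 4) appear to even exponent (or don't appear), so by the two-squares theorem n IS expressible as a sum of two squares.
Step 3: Build a representation. Group n = k² · m with k = 5 and m = 5 · 5 = 25 (a product of primes ≡ 1 (mod 4)); a representation of m scales to one of n via (k·x)² + (k·y)² = k²(x² + y²). Each prime p ≡ 1 (mod 4) is itself a sum of two squares; find a² by testing p − a² for a perfect square:
  5: 5 − 1² = 4 = 2² ⇒ 5 = 1² + 2².
  Combine using the Brahmagupta–Fibonacci identity (a² + b²)(c² + d²) = (ac − bd)² + (ad + bc)² = (ac + bd)² + (ad − bc)²:
  5 · 5 = 25: from (1² + 2²)(1² + 2²), take (1·1 − 2·2, 1·2 + 2·1) = (1 − 4, 2 + 2) = (-3, 4); dropping signs (only squares matter) gives (3, 4); check 3² + 4² = 9 + 16 = 25 ✓.
  Scale by k = 5: (5·3, 5·4) = (15, 20).
Step 4: Order so x ≤ y and verify: 15² + 20² = 225 + 400 = 625 = n. ✓

n = 625 = 15² + 20² (one valid representation with x ≤ y).


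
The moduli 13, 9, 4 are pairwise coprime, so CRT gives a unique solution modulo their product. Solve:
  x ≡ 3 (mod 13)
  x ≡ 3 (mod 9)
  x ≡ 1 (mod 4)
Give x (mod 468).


Moduli 13, 9, 4 are pairwise coprime; by CRT there is a unique solution modulo M = 13 · 9 · 4 = 468.
Solve pairwise, accumulating the modulus:
  Start with x ≡ 3 (mod 13).
  Combine with x ≡ 3 (mod 9): since gcd(13, 9) = 1, we get a unique residue mod 117.
    Write x = 3 + 13·t and substitute into x ≡ 3 (mod 9): 13·t ≡ 3 − 3 = 0 (mod 9).
    Reduce coefficients mod 9: 4·t ≡ 0 (mod 9).
    The inverse of 4 mod 9 is 7 (since 4·7 = 28 = 3·9 + 1), so t ≡ 7·0 = 0 ≡ 0 (mod 9).
    Then x = 3 + 13·0 = 3, valid modulo lcm(13, 9) = 117: x ≡ 3 (mod 117).
  Combine with x ≡ 1 (mod 4): since gcd(117, 4) = 1, we get a unique residue mod 468.
    Write x = 3 + 117·t and substitute into x ≡ 1 (mod 4): 117·t ≡ 1 − 3 = -2 (mod 4).
    Reduce coefficients mod 4: 1·t ≡ 2 (mod 4).
    So t ≡ 2 (mod 4).
    Then x = 3 + 117·2 = 237, valid modulo lcm(117, 4) = 468: x ≡ 237 (mod 468).
Verify: 237 mod 13 = 3 ✓, 237 mod 9 = 3 ✓, 237 mod 4 = 1 ✓.

x ≡ 237 (mod 468).


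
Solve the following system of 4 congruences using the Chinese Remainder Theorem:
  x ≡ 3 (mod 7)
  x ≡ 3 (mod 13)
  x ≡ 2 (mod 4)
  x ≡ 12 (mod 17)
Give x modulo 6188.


Product of moduli M = 7 · 13 · 4 · 17 = 6188.
Merge one congruence at a time:
  Start: x ≡ 3 (mod 7).
  Combine with x ≡ 3 (mod 13); new modulus lcm = 91.
    Write x = 3 + 7·t and substitute into x ≡ 3 (mod 13): 7·t ≡ 3 − 3 = 0 (mod 13).
    The inverse of 7 mod 13 is 2 (since 7·2 = 14 = 1·13 + 1), so t ≡ 2·0 = 0 ≡ 0 (mod 13).
    Then x = 3 + 7·0 = 3, valid modulo lcm(7, 13) = 91: x ≡ 3 (mod 91).
  Combine with x ≡ 2 (mod 4); new modulus lcm = 364.
    Write x = 3 + 91·t and substitute into x ≡ 2 (mod 4): 91·t ≡ 2 − 3 = -1 (mod 4).
    Reduce coefficients mod 4: 3·t ≡ 3 (mod 4).
    The inverse of 3 mod 4 is 3 (since 3·3 = 9 = 2·4 + 1), so t ≡ 3·3 = 9 ≡ 1 (mod 4).
    Then x = 3 + 91·1 = 94, valid modulo lcm(91, 4) = 364: x ≡ 94 (mod 364).
  Combine with x ≡ 12 (mod 17); new modulus lcm = 6188.
    Write x = 94 + 364·t and substitute into x ≡ 12 (mod 17): 364·t ≡ 12 − 94 = -82 (mod 17).
    Reduce coefficients mod 17: 7·t ≡ 3 (mod 17).
    The inverse of 7 mod 17 is 5 (since 7·5 = 35 = 2·17 + 1), so t ≡ 5·3 = 15 ≡ 15 (mod 17).
    Then x = 94 + 364·15 = 5554, valid modulo lcm(364, 17) = 6188: x ≡ 5554 (mod 6188).
Verify against each original: 5554 mod 7 = 3, 5554 mod 13 = 3, 5554 mod 4 = 2, 5554 mod 17 = 12.

x ≡ 5554 (mod 6188).


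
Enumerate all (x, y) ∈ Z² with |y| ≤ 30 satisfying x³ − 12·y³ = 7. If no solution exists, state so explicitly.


The equation is x³ - 12y³ = 7. For fixed y, x³ = 12·y³ + 7, so a solution requires the RHS to be a perfect cube.
Strategy: iterate y from -30 to 30, compute RHS = 12·y³ + 7, and check whether it is a (positive or negative) perfect cube.
Check small values of y:
  y = 0: RHS = 7 is not a perfect cube.
  y = 1: RHS = 19 is not a perfect cube.
  y = -1: RHS = -5 is not a perfect cube.
  y = 2: RHS = 103 is not a perfect cube.
  y = -2: RHS = -89 is not a perfect cube.
  y = 3: RHS = 331 is not a perfect cube.
  y = -3: RHS = -317 is not a perfect cube.
Continuing the search up to |y| = 30 finds no solutions either.
No (x, y) in the scanned range satisfies the equation.

No integer solutions with |y| ≤ 30.


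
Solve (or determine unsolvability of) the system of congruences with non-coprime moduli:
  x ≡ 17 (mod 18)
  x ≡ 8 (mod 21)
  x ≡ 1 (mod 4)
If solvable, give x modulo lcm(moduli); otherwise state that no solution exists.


Moduli 18, 21, 4 are not pairwise coprime, so CRT works modulo lcm(m_i) when all pairwise compatibility conditions hold.
Pairwise compatibility: gcd(m_i, m_j) must divide a_i - a_j for every pair.
Merge one congruence at a time:
  Start: x ≡ 17 (mod 18).
  Combine with x ≡ 8 (mod 21): gcd(18, 21) = 3; 8 - 17 = -9, which IS divisible by 3, so compatible.
    Write x = 17 + 18·t and substitute into x ≡ 8 (mod 21): 18·t ≡ 8 − 17 = -9 (mod 21).
    Divide the congruence (and modulus) by g = 3: 6·t ≡ -3 (mod 7).
    Reduce coefficients mod 7: 6·t ≡ 4 (mod 7).
    The inverse of 6 mod 7 is 6 (since 6·6 = 36 = 5·7 + 1), so t ≡ 6·4 = 24 ≡ 3 (mod 7).
    Then x = 17 + 18·3 = 71, valid modulo lcm(18, 21) = 126: x ≡ 71 (mod 126).
  Combine with x ≡ 1 (mod 4): gcd(126, 4) = 2; 1 - 71 = -70, which IS divisible by 2, so compatible.
    Write x = 71 + 126·t and substitute into x ≡ 1 (mod 4): 126·t ≡ 1 − 71 = -70 (mod 4).
    Divide the congruence (and modulus) by g = 2: 63·t ≡ -35 (mod 2).
    Reduce coefficients mod 2: 1·t ≡ 1 (mod 2).
    So t ≡ 1 (mod 2).
    Then x = 71 + 126·1 = 197, valid modulo lcm(126, 4) = 252: x ≡ 197 (mod 252).
Verify: 197 mod 18 = 17, 197 mod 21 = 8, 197 mod 4 = 1.

x ≡ 197 (mod 252).


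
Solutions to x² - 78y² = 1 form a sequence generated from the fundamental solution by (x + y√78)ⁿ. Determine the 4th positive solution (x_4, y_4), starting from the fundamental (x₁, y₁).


Step 1: Find the fundamental solution (x₁, y₁) of x² - 78y² = 1.
  Expand √78 as a continued fraction. a₀ = ⌊√78⌋ = 8; iterate m_{k+1} = d_k·a_k − m_k, d_{k+1} = (78 − m_{k+1}²)/d_k, a_{k+1} = ⌊(a₀ + m_{k+1})/d_{k+1}⌋ (starting m₀ = 0, d₀ = 1), with convergents p_k = a_k·p_{k-1} + p_{k-2}, q_k = a_k·q_{k-1} + q_{k-2} (p₋₁ = 1, q₋₁ = 0):
  k = 0: a₀ = 8; p₀/q₀ = 8/1; p₀² − 78·q₀² = 64 − 78 = -14.
  k = 1: m = 8, d = 14, a = ⌊(8 + 8)/14⌋ = 1; p/q = (1·8 + 1)/(1·1 + 0) = 9/1; p² − 78·q² = 81 − 78 = 3.
  k = 2: m = 6, d = 3, a = ⌊(8 + 6)/3⌋ = 4; p/q = (4·9 + 8)/(4·1 + 1) = 44/5; p² − 78·q² = 1936 − 1950 = -14.
  k = 3: m = 6, d = 14, a = ⌊(8 + 6)/14⌋ = 1; p/q = (1·44 + 9)/(1·5 + 1) = 53/6; p² − 78·q² = 2809 − 2808 = 1.
  The first convergent with p² − 78·q² = 1 gives the fundamental solution (x₁, y₁) = (53, 6).
Step 2: Apply the recurrence (x_{n+1}, y_{n+1}) = (x₁x_n + 78y₁y_n, x₁y_n + y₁x_n) repeatedly.
  From (x_1, y_1) = (53, 6): x_2 = 53·53 + 78·6·6 = 5617; y_2 = 53·6 + 6·53 = 636.
  From (x_2, y_2) = (5617, 636): x_3 = 53·5617 + 78·6·636 = 595349; y_3 = 53·636 + 6·5617 = 67410.
  From (x_3, y_3) = (595349, 67410): x_4 = 53·595349 + 78·6·67410 = 63101377; y_4 = 53·67410 + 6·595349 = 7144824.
Step 3: Verify x_4² - 78·y_4² = 3981783779296129 - 3981783779296128 = 1 (should be 1). ✓

(x_1, y_1) = (53, 6); (x_4, y_4) = (63101377, 7144824).


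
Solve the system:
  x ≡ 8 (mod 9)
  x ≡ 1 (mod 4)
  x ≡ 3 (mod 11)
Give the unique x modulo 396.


Moduli 9, 4, 11 are pairwise coprime; by CRT there is a unique solution modulo M = 9 · 4 · 11 = 396.
Solve pairwise, accumulating the modulus:
  Start with x ≡ 8 (mod 9).
  Combine with x ≡ 1 (mod 4): since gcd(9, 4) = 1, we get a unique residue mod 36.
    Write x = 8 + 9·t and substitute into x ≡ 1 (mod 4): 9·t ≡ 1 − 8 = -7 (mod 4).
    Reduce coefficients mod 4: 1·t ≡ 1 (mod 4).
    So t ≡ 1 (mod 4).
    Then x = 8 + 9·1 = 17, valid modulo lcm(9, 4) = 36: x ≡ 17 (mod 36).
  Combine with x ≡ 3 (mod 11): since gcd(36, 11) = 1, we get a unique residue mod 396.
    Write x = 17 + 36·t and substitute into x ≡ 3 (mod 11): 36·t ≡ 3 − 17 = -14 (mod 11).
    Reduce coefficients mod 11: 3·t ≡ 8 (mod 11).
    The inverse of 3 mod 11 is 4 (since 3·4 = 12 = 1·11 + 1), so t ≡ 4·8 = 32 ≡ 10 (mod 11).
    Then x = 17 + 36·10 = 377, valid modulo lcm(36, 11) = 396: x ≡ 377 (mod 396).
Verify: 377 mod 9 = 8 ✓, 377 mod 4 = 1 ✓, 377 mod 11 = 3 ✓.

x ≡ 377 (mod 396).


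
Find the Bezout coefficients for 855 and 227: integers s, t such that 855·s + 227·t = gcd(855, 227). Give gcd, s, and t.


Euclidean algorithm on (855, 227) — divide until remainder is 0:
  855 = 3 · 227 + 174
  227 = 1 · 174 + 53
  174 = 3 · 53 + 15
  53 = 3 · 15 + 8
  15 = 1 · 8 + 7
  8 = 1 · 7 + 1
  7 = 7 · 1 + 0
gcd(855, 227) = 1.
Track Bezout coefficients alongside the remainders: start with r₀ = 855 = a·1 + b·0 (s = 1, t = 0) and r₁ = 227 = a·0 + b·1 (s = 0, t = 1); each new remainder r_{k+1} = r_{k-1} − q_k·r_k inherits s_{k+1} = s_{k-1} − q_k·s_k, t_{k+1} = t_{k-1} − q_k·t_k, so r_k = a·s_k + b·t_k at every step:
  q = 3: r = 174, s = 1 − 3·0 = 1, t = 0 − 3·1 = -3  (check: 855·1 + 227·(-3) = 174)
  q = 1: r = 53, s = 0 − 1·1 = -1, t = 1 − 1·(-3) = 4  (check: 855·(-1) + 227·4 = 53)
  q = 3: r = 15, s = 1 − 3·(-1) = 4, t = -3 − 3·4 = -15  (check: 855·4 + 227·(-15) = 15)
  q = 3: r = 8, s = -1 − 3·4 = -13, t = 4 − 3·(-15) = 49  (check: 855·(-13) + 227·49 = 8)
  q = 1: r = 7, s = 4 − 1·(-13) = 17, t = -15 − 1·49 = -64  (check: 855·17 + 227·(-64) = 7)
  q = 1: r = 1, s = -13 − 1·17 = -30, t = 49 − 1·(-64) = 113  (check: 855·(-30) + 227·113 = 1)
The row with r = 1 (the gcd) gives the Bezout coefficients s = -30, t = 113.
Result: 855 · (-30) + 227 · (113) = 1.

gcd(855, 227) = 1; s = -30, t = 113 (check: 855·(-30) + 227·113 = 1).


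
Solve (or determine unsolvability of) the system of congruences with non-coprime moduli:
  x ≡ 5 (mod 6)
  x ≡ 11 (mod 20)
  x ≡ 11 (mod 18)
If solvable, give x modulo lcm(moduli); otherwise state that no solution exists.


Moduli 6, 20, 18 are not pairwise coprime, so CRT works modulo lcm(m_i) when all pairwise compatibility conditions hold.
Pairwise compatibility: gcd(m_i, m_j) must divide a_i - a_j for every pair.
Merge one congruence at a time:
  Start: x ≡ 5 (mod 6).
  Combine with x ≡ 11 (mod 20): gcd(6, 20) = 2; 11 - 5 = 6, which IS divisible by 2, so compatible.
    Write x = 5 + 6·t and substitute into x ≡ 11 (mod 20): 6·t ≡ 11 − 5 = 6 (mod 20).
    Divide the congruence (and modulus) by g = 2: 3·t ≡ 3 (mod 10).
    The inverse of 3 mod 10 is 7 (since 3·7 = 21 = 2·10 + 1), so t ≡ 7·3 = 21 ≡ 1 (mod 10).
    Then x = 5 + 6·1 = 11, valid modulo lcm(6, 20) = 60: x ≡ 11 (mod 60).
  Combine with x ≡ 11 (mod 18): gcd(60, 18) = 6; 11 - 11 = 0, which IS divisible by 6, so compatible.
    Write x = 11 + 60·t and substitute into x ≡ 11 (mod 18): 60·t ≡ 11 − 11 = 0 (mod 18).
    Divide the congruence (and modulus) by g = 6: 10·t ≡ 0 (mod 3).
    Reduce coefficients mod 3: 1·t ≡ 0 (mod 3).
    So t ≡ 0 (mod 3).
    Then x = 11 + 60·0 = 11, valid modulo lcm(60, 18) = 180: x ≡ 11 (mod 180).
Verify: 11 mod 6 = 5, 11 mod 20 = 11, 11 mod 18 = 11.

x ≡ 11 (mod 180).


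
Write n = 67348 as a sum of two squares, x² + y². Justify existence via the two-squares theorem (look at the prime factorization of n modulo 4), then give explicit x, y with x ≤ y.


Step 1: Factor n = 67348 = 2^2 · 113 · 149.
Step 2: Check the mod-4 condition on each prime factor: 2 = 2 (special); 113 ≡ 1 (mod 4), exponent 1; 149 ≡ 1 (mod 4), exponent 1.
All primes ≡ 3 (mod 4) appear to even exponent (or don't appear), so by the two-squares theorem n IS expressible as a sum of two squares.
Step 3: Build a representation. Group n = k² · m with k = 2 and m = 113 · 149 = 16837 (a product of primes ≡ 1 (mod 4)); a representation of m scales to one of n via (k·x)² + (k·y)² = k²(x² + y²). Each prime p ≡ 1 (mod 4) is itself a sum of two squares; find a² by testing p − a² for a perfect square:
  113: 113 − 1² = 112, 113 − 2² = 109, 113 − 3² = 104, 113 − 4² = 97, 113 − 5² = 88, 113 − 6² = 77, 113 − 7² = 64 = 8² ⇒ 113 = 7² + 8².
  149: 149 − 1² = 148, 149 − 2² = 145, 149 − 3² = 140, 149 − 4² = 133, 149 − 5² = 124, 149 − 6² = 113, 149 − 7² = 100 = 10² ⇒ 149 = 7² + 10².
  Combine using the Brahmagupta–Fibonacci identity (a² + b²)(c² + d²) = (ac − bd)² + (ad + bc)² = (ac + bd)² + (ad − bc)²:
  113 · 149 = 16837: from (7² + 8²)(7² + 10²), take (7·7 − 8·10, 7·10 + 8·7) = (49 − 80, 70 + 56) = (-31, 126); dropping signs (only squares matter) gives (31, 126); check 31² + 126² = 961 + 15876 = 16837 ✓.
  Scale by k = 2: (2·31, 2·126) = (62, 252).
Step 4: Order so x ≤ y and verify: 62² + 252² = 3844 + 63504 = 67348 = n. ✓

n = 67348 = 62² + 252² (one valid representation with x ≤ y).


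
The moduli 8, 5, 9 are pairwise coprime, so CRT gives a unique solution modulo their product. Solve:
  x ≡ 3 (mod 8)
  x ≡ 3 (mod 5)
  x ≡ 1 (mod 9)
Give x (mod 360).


Moduli 8, 5, 9 are pairwise coprime; by CRT there is a unique solution modulo M = 8 · 5 · 9 = 360.
Solve pairwise, accumulating the modulus:
  Start with x ≡ 3 (mod 8).
  Combine with x ≡ 3 (mod 5): since gcd(8, 5) = 1, we get a unique residue mod 40.
    Write x = 3 + 8·t and substitute into x ≡ 3 (mod 5): 8·t ≡ 3 − 3 = 0 (mod 5).
    Reduce coefficients mod 5: 3·t ≡ 0 (mod 5).
    The inverse of 3 mod 5 is 2 (since 3·2 = 6 = 1·5 + 1), so t ≡ 2·0 = 0 ≡ 0 (mod 5).
    Then x = 3 + 8·0 = 3, valid modulo lcm(8, 5) = 40: x ≡ 3 (mod 40).
  Combine with x ≡ 1 (mod 9): since gcd(40, 9) = 1, we get a unique residue mod 360.
    Write x = 3 + 40·t and substitute into x ≡ 1 (mod 9): 40·t ≡ 1 − 3 = -2 (mod 9).
    Reduce coefficients mod 9: 4·t ≡ 7 (mod 9).
    The inverse of 4 mod 9 is 7 (since 4·7 = 28 = 3·9 + 1), so t ≡ 7·7 = 49 ≡ 4 (mod 9).
    Then x = 3 + 40·4 = 163, valid modulo lcm(40, 9) = 360: x ≡ 163 (mod 360).
Verify: 163 mod 8 = 3 ✓, 163 mod 5 = 3 ✓, 163 mod 9 = 1 ✓.

x ≡ 163 (mod 360).


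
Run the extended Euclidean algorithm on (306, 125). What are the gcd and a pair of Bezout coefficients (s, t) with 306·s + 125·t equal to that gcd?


Euclidean algorithm on (306, 125) — divide until remainder is 0:
  306 = 2 · 125 + 56
  125 = 2 · 56 + 13
  56 = 4 · 13 + 4
  13 = 3 · 4 + 1
  4 = 4 · 1 + 0
gcd(306, 125) = 1.
Track Bezout coefficients alongside the remainders: start with r₀ = 306 = a·1 + b·0 (s = 1, t = 0) and r₁ = 125 = a·0 + b·1 (s = 0, t = 1); each new remainder r_{k+1} = r_{k-1} − q_k·r_k inherits s_{k+1} = s_{k-1} − q_k·s_k, t_{k+1} = t_{k-1} − q_k·t_k, so r_k = a·s_k + b·t_k at every step:
  q = 2: r = 56, s = 1 − 2·0 = 1, t = 0 − 2·1 = -2  (check: 306·1 + 125·(-2) = 56)
  q = 2: r = 13, s = 0 − 2·1 = -2, t = 1 − 2·(-2) = 5  (check: 306·(-2) + 125·5 = 13)
  q = 4: r = 4, s = 1 − 4·(-2) = 9, t = -2 − 4·5 = -22  (check: 306·9 + 125·(-22) = 4)
  q = 3: r = 1, s = -2 − 3·9 = -29, t = 5 − 3·(-22) = 71  (check: 306·(-29) + 125·71 = 1)
The row with r = 1 (the gcd) gives the Bezout coefficients s = -29, t = 71.
Result: 306 · (-29) + 125 · (71) = 1.

gcd(306, 125) = 1; s = -29, t = 71 (check: 306·(-29) + 125·71 = 1).


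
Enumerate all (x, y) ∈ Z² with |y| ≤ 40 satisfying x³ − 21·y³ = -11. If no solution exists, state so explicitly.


The equation is x³ - 21y³ = -11. For fixed y, x³ = 21·y³ − 11, so a solution requires the RHS to be a perfect cube.
Strategy: iterate y from -40 to 40, compute RHS = 21·y³ − 11, and check whether it is a (positive or negative) perfect cube.
Check small values of y:
  y = 0: RHS = -11 is not a perfect cube.
  y = 1: RHS = 10 is not a perfect cube.
  y = -1: RHS = -32 is not a perfect cube.
  y = 2: RHS = 157 is not a perfect cube.
  y = -2: RHS = -179 is not a perfect cube.
  y = 3: RHS = 556 is not a perfect cube.
  y = -3: RHS = -578 is not a perfect cube.
Continuing the search up to |y| = 40 finds no solutions either.
No (x, y) in the scanned range satisfies the equation.

No integer solutions with |y| ≤ 40.


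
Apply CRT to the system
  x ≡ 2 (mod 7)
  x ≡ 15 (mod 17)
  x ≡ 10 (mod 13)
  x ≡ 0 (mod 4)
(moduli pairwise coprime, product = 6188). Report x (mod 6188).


Product of moduli M = 7 · 17 · 13 · 4 = 6188.
Merge one congruence at a time:
  Start: x ≡ 2 (mod 7).
  Combine with x ≡ 15 (mod 17); new modulus lcm = 119.
    Write x = 2 + 7·t and substitute into x ≡ 15 (mod 17): 7·t ≡ 15 − 2 = 13 (mod 17).
    The inverse of 7 mod 17 is 5 (since 7·5 = 35 = 2·17 + 1), so t ≡ 5·13 = 65 ≡ 14 (mod 17).
    Then x = 2 + 7·14 = 100, valid modulo lcm(7, 17) = 119: x ≡ 100 (mod 119).
  Combine with x ≡ 10 (mod 13); new modulus lcm = 1547.
    Write x = 100 + 119·t and substitute into x ≡ 10 (mod 13): 119·t ≡ 10 − 100 = -90 (mod 13).
    Reduce coefficients mod 13: 2·t ≡ 1 (mod 13).
    The inverse of 2 mod 13 is 7 (since 2·7 = 14 = 1·13 + 1), so t ≡ 7·1 = 7 ≡ 7 (mod 13).
    Then x = 100 + 119·7 = 933, valid modulo lcm(119, 13) = 1547: x ≡ 933 (mod 1547).
  Combine with x ≡ 0 (mod 4); new modulus lcm = 6188.
    Write x = 933 + 1547·t and substitute into x ≡ 0 (mod 4): 1547·t ≡ 0 − 933 = -933 (mod 4).
    Reduce coefficients mod 4: 3·t ≡ 3 (mod 4).
    The inverse of 3 mod 4 is 3 (since 3·3 = 9 = 2·4 + 1), so t ≡ 3·3 = 9 ≡ 1 (mod 4).
    Then x = 933 + 1547·1 = 2480, valid modulo lcm(1547, 4) = 6188: x ≡ 2480 (mod 6188).
Verify against each original: 2480 mod 7 = 2, 2480 mod 17 = 15, 2480 mod 13 = 10, 2480 mod 4 = 0.

x ≡ 2480 (mod 6188).


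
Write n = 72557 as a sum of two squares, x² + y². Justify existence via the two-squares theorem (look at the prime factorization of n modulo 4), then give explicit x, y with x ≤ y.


Step 1: Factor n = 72557 = 37^2 · 53.
Step 2: Check the mod-4 condition on each prime factor: 37 ≡ 1 (mod 4), exponent 2; 53 ≡ 1 (mod 4), exponent 1.
All primes ≡ 3 (mod 4) appear to even exponent (or don't appear), so by the two-squares theorem n IS expressible as a sum of two squares.
Step 3: Build a representation. Here n = 37 · 37 · 53 is a product of primes ≡ 1 (mod 4). Each prime p ≡ 1 (mod 4) is itself a sum of two squares; find a² by testing p − a² for a perfect square:
  37: 37 − 1² = 36 = 6² ⇒ 37 = 1² + 6².
  53: 53 − 1² = 52, 53 − 2² = 49 = 7² ⇒ 53 = 2² + 7².
  Combine using the Brahmagupta–Fibonacci identity (a² + b²)(c² + d²) = (ac − bd)² + (ad + bc)² = (ac + bd)² + (ad − bc)²:
  37 · 37 = 1369: from (1² + 6²)(1² + 6²), take (1·1 − 6·6, 1·6 + 6·1) = (1 − 36, 6 + 6) = (-35, 12); dropping signs (only squares matter) gives (35, 12); check 35² + 12² = 1225 + 144 = 1369 ✓.
  1369 · 53 = 72557: from (35² + 12²)(2² + 7²), take (35·2 − 12·7, 35·7 + 12·2) = (70 − 84, 245 + 24) = (-14, 269); dropping signs (only squares matter) gives (14, 269); check 14² + 269² = 196 + 72361 = 72557 ✓.
Step 4: Order so x ≤ y and verify: 14² + 269² = 196 + 72361 = 72557 = n. ✓

n = 72557 = 14² + 269² (one valid representation with x ≤ y).


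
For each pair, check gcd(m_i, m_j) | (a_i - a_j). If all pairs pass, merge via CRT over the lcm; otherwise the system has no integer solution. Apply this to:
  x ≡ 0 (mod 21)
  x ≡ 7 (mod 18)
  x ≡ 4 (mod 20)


Moduli 21, 18, 20 are not pairwise coprime, so CRT works modulo lcm(m_i) when all pairwise compatibility conditions hold.
Pairwise compatibility: gcd(m_i, m_j) must divide a_i - a_j for every pair.
Merge one congruence at a time:
  Start: x ≡ 0 (mod 21).
  Combine with x ≡ 7 (mod 18): gcd(21, 18) = 3, and 7 - 0 = 7 is NOT divisible by 3.
    ⇒ system is inconsistent (no integer solution).

No solution (the system is inconsistent).


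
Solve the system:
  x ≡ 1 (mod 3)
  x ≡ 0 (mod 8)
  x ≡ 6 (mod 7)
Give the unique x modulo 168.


Moduli 3, 8, 7 are pairwise coprime; by CRT there is a unique solution modulo M = 3 · 8 · 7 = 168.
Solve pairwise, accumulating the modulus:
  Start with x ≡ 1 (mod 3).
  Combine with x ≡ 0 (mod 8): since gcd(3, 8) = 1, we get a unique residue mod 24.
    Write x = 1 + 3·t and substitute into x ≡ 0 (mod 8): 3·t ≡ 0 − 1 = -1 (mod 8).
    Reduce coefficients mod 8: 3·t ≡ 7 (mod 8).
    The inverse of 3 mod 8 is 3 (since 3·3 = 9 = 1·8 + 1), so t ≡ 3·7 = 21 ≡ 5 (mod 8).
    Then x = 1 + 3·5 = 16, valid modulo lcm(3, 8) = 24: x ≡ 16 (mod 24).
  Combine with x ≡ 6 (mod 7): since gcd(24, 7) = 1, we get a unique residue mod 168.
    Write x = 16 + 24·t and substitute into x ≡ 6 (mod 7): 24·t ≡ 6 − 16 = -10 (mod 7).
    Reduce coefficients mod 7: 3·t ≡ 4 (mod 7).
    The inverse of 3 mod 7 is 5 (since 3·5 = 15 = 2·7 + 1), so t ≡ 5·4 = 20 ≡ 6 (mod 7).
    Then x = 16 + 24·6 = 160, valid modulo lcm(24, 7) = 168: x ≡ 160 (mod 168).
Verify: 160 mod 3 = 1 ✓, 160 mod 8 = 0 ✓, 160 mod 7 = 6 ✓.

x ≡ 160 (mod 168).


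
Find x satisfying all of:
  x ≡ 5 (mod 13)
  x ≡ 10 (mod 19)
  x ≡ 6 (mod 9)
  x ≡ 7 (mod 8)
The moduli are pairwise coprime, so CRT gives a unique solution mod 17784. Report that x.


Product of moduli M = 13 · 19 · 9 · 8 = 17784.
Merge one congruence at a time:
  Start: x ≡ 5 (mod 13).
  Combine with x ≡ 10 (mod 19); new modulus lcm = 247.
    Write x = 5 + 13·t and substitute into x ≡ 10 (mod 19): 13·t ≡ 10 − 5 = 5 (mod 19).
    The inverse of 13 mod 19 is 3 (since 13·3 = 39 = 2·19 + 1), so t ≡ 3·5 = 15 ≡ 15 (mod 19).
    Then x = 5 + 13·15 = 200, valid modulo lcm(13, 19) = 247: x ≡ 200 (mod 247).
  Combine with x ≡ 6 (mod 9); new modulus lcm = 2223.
    Write x = 200 + 247·t and substitute into x ≡ 6 (mod 9): 247·t ≡ 6 − 200 = -194 (mod 9).
    Reduce coefficients mod 9: 4·t ≡ 4 (mod 9).
    The inverse of 4 mod 9 is 7 (since 4·7 = 28 = 3·9 + 1), so t ≡ 7·4 = 28 ≡ 1 (mod 9).
    Then x = 200 + 247·1 = 447, valid modulo lcm(247, 9) = 2223: x ≡ 447 (mod 2223).
  Combine with x ≡ 7 (mod 8); new modulus lcm = 17784.
    Write x = 447 + 2223·t and substitute into x ≡ 7 (mod 8): 2223·t ≡ 7 − 447 = -440 (mod 8).
    Reduce coefficients mod 8: 7·t ≡ 0 (mod 8).
    The inverse of 7 mod 8 is 7 (since 7·7 = 49 = 6·8 + 1), so t ≡ 7·0 = 0 ≡ 0 (mod 8).
    Then x = 447 + 2223·0 = 447, valid modulo lcm(2223, 8) = 17784: x ≡ 447 (mod 17784).
Verify against each original: 447 mod 13 = 5, 447 mod 19 = 10, 447 mod 9 = 6, 447 mod 8 = 7.

x ≡ 447 (mod 17784).


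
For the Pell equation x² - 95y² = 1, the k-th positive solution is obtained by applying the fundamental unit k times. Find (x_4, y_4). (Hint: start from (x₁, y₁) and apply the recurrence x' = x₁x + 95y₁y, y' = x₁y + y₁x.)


Step 1: Find the fundamental solution (x₁, y₁) of x² - 95y² = 1.
  Expand √95 as a continued fraction. a₀ = ⌊√95⌋ = 9; iterate m_{k+1} = d_k·a_k − m_k, d_{k+1} = (95 − m_{k+1}²)/d_k, a_{k+1} = ⌊(a₀ + m_{k+1})/d_{k+1}⌋ (starting m₀ = 0, d₀ = 1), with convergents p_k = a_k·p_{k-1} + p_{k-2}, q_k = a_k·q_{k-1} + q_{k-2} (p₋₁ = 1, q₋₁ = 0):
  k = 0: a₀ = 9; p₀/q₀ = 9/1; p₀² − 95·q₀² = 81 − 95 = -14.
  k = 1: m = 9, d = 14, a = ⌊(9 + 9)/14⌋ = 1; p/q = (1·9 + 1)/(1·1 + 0) = 10/1; p² − 95·q² = 100 − 95 = 5.
  k = 2: m = 5, d = 5, a = ⌊(9 + 5)/5⌋ = 2; p/q = (2·10 + 9)/(2·1 + 1) = 29/3; p² − 95·q² = 841 − 855 = -14.
  k = 3: m = 5, d = 14, a = ⌊(9 + 5)/14⌋ = 1; p/q = (1·29 + 10)/(1·3 + 1) = 39/4; p² − 95·q² = 1521 − 1520 = 1.
  The first convergent with p² − 95·q² = 1 gives the fundamental solution (x₁, y₁) = (39, 4).
Step 2: Apply the recurrence (x_{n+1}, y_{n+1}) = (x₁x_n + 95y₁y_n, x₁y_n + y₁x_n) repeatedly.
  From (x_1, y_1) = (39, 4): x_2 = 39·39 + 95·4·4 = 3041; y_2 = 39·4 + 4·39 = 312.
  From (x_2, y_2) = (3041, 312): x_3 = 39·3041 + 95·4·312 = 237159; y_3 = 39·312 + 4·3041 = 24332.
  From (x_3, y_3) = (237159, 24332): x_4 = 39·237159 + 95·4·24332 = 18495361; y_4 = 39·24332 + 4·237159 = 1897584.
Step 3: Verify x_4² - 95·y_4² = 342078378520321 - 342078378520320 = 1 (should be 1). ✓

(x_1, y_1) = (39, 4); (x_4, y_4) = (18495361, 1897584).


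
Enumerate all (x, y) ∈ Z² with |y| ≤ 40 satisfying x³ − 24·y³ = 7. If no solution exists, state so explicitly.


The equation is x³ - 24y³ = 7. For fixed y, x³ = 24·y³ + 7, so a solution requires the RHS to be a perfect cube.
Strategy: iterate y from -40 to 40, compute RHS = 24·y³ + 7, and check whether it is a (positive or negative) perfect cube.
Check small values of y:
  y = 0: RHS = 7 is not a perfect cube.
  y = 1: RHS = 31 is not a perfect cube.
  y = -1: RHS = -17 is not a perfect cube.
  y = 2: RHS = 199 is not a perfect cube.
  y = -2: RHS = -185 is not a perfect cube.
  y = 3: RHS = 655 is not a perfect cube.
  y = -3: RHS = -641 is not a perfect cube.
Continuing the search up to |y| = 40 finds no solutions either.
No (x, y) in the scanned range satisfies the equation.

No integer solutions with |y| ≤ 40.


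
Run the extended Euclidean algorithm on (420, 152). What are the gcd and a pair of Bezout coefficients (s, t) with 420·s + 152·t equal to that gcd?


Euclidean algorithm on (420, 152) — divide until remainder is 0:
  420 = 2 · 152 + 116
  152 = 1 · 116 + 36
  116 = 3 · 36 + 8
  36 = 4 · 8 + 4
  8 = 2 · 4 + 0
gcd(420, 152) = 4.
Track Bezout coefficients alongside the remainders: start with r₀ = 420 = a·1 + b·0 (s = 1, t = 0) and r₁ = 152 = a·0 + b·1 (s = 0, t = 1); each new remainder r_{k+1} = r_{k-1} − q_k·r_k inherits s_{k+1} = s_{k-1} − q_k·s_k, t_{k+1} = t_{k-1} − q_k·t_k, so r_k = a·s_k + b·t_k at every step:
  q = 2: r = 116, s = 1 − 2·0 = 1, t = 0 − 2·1 = -2  (check: 420·1 + 152·(-2) = 116)
  q = 1: r = 36, s = 0 − 1·1 = -1, t = 1 − 1·(-2) = 3  (check: 420·(-1) + 152·3 = 36)
  q = 3: r = 8, s = 1 − 3·(-1) = 4, t = -2 − 3·3 = -11  (check: 420·4 + 152·(-11) = 8)
  q = 4: r = 4, s = -1 − 4·4 = -17, t = 3 − 4·(-11) = 47  (check: 420·(-17) + 152·47 = 4)
The row with r = 4 (the gcd) gives the Bezout coefficients s = -17, t = 47.
Result: 420 · (-17) + 152 · (47) = 4.

gcd(420, 152) = 4; s = -17, t = 47 (check: 420·(-17) + 152·47 = 4).


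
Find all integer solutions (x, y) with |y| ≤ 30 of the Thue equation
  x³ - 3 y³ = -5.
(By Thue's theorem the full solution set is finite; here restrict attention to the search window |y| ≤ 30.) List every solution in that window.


The equation is x³ - 3y³ = -5. For fixed y, x³ = 3·y³ − 5, so a solution requires the RHS to be a perfect cube.
Strategy: iterate y from -30 to 30, compute RHS = 3·y³ − 5, and check whether it is a (positive or negative) perfect cube.
Check small values of y:
  y = 0: RHS = -5 is not a perfect cube.
  y = 1: RHS = -2 is not a perfect cube.
  y = -1: RHS = -8 = (-2)³ ⇒ x = -2 works.
  y = 2: RHS = 19 is not a perfect cube.
  y = -2: RHS = -29 is not a perfect cube.
  y = 3: RHS = 76 is not a perfect cube.
  y = -3: RHS = -86 is not a perfect cube.
Continuing the search up to |y| = 30 finds no further solutions beyond those listed.
Collected solutions: (-2, -1).

Solutions (with |y| ≤ 30): (-2, -1).
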